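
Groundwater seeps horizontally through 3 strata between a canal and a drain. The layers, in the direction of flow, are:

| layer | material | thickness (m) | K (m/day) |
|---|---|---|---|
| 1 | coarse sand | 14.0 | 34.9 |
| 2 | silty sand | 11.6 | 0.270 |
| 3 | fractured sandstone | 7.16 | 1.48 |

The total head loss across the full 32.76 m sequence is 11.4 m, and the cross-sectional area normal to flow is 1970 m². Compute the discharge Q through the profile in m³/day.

466

Flow is perpendicular to layering, so the layers act in series and the equivalent K is the thickness-weighted harmonic mean.
Total thickness L = 14.0 + 11.6 + 7.16 = 32.76 m.
Σ(b_i/K_i) = 14.0/34.9 + 11.6/0.270 + 7.16/1.48 = 48.20 d.
K_eq = L / Σ(b_i/K_i) = 32.76 / 48.20 = 0.6796 m/day.
Q = K_eq · A · (Δh/L) = 0.6796 × 1970 × (11.4/32.76) = 465.9 m³/day.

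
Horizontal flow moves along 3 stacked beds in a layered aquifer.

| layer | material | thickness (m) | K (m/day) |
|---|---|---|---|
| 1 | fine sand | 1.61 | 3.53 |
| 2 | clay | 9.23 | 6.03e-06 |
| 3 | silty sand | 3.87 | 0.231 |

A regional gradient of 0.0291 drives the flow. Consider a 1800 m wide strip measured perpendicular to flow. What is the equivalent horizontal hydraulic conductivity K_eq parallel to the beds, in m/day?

Flow is parallel to layering, so each bed carries its own Darcy discharge and the transmissivities add.
Σ(K_i·b_i) = 3.53×1.61 + 6.03e-06×9.23 + 0.231×3.87 = 6.577 m²/day.
Total thickness b = 14.71 m, so K_eq = Σ(K_i·b_i)/b = 0.4471 m/day.

0.447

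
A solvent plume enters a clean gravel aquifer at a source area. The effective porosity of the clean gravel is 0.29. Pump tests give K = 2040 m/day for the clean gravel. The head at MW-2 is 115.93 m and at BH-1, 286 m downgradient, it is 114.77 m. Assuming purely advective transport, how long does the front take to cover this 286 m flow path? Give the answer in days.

10.0

Hydraulic gradient i = (115.93 − 114.77) / 286 = 1.16 / 286 = 0.004056.
Darcy flux q = K · i = 2040 × 0.004056 = 8.274 m/day.
Seepage velocity v = q / n_e = 8.274 / 0.29 = 28.53 m/day.
Travel time t = L / v = 286 / 28.53 = 10.02 days.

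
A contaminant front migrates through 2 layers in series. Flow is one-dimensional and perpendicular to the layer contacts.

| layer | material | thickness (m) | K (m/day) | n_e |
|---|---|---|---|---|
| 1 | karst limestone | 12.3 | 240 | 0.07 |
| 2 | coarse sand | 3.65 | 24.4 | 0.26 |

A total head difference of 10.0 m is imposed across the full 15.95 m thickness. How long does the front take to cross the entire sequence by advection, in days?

0.0364

With flow normal to the layers, continuity requires the same specific discharge q through every layer.
Σ(b_i/K_i) = 12.3/240 + 3.65/24.4 = 0.2008 d.
q = Δh / Σ(b_i/K_i) = 10.0 / 0.2008 = 49.79 m/day.
In each layer the seepage velocity is v_i = q/n_i, so the layer transit time is t_i = b_i·n_i / q:
  layer 1 (karst limestone): t_1 = 12.3 × 0.07 / 49.79 = 0.01729 d
  layer 2 (coarse sand): t_2 = 3.65 × 0.26 / 49.79 = 0.01906 d
Total t = Σ t_i = 0.03635 days.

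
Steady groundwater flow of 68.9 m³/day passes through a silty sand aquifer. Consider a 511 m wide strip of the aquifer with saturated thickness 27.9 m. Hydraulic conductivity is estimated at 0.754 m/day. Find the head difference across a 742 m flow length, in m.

Cross-sectional area A = 511 × 27.9 = 14257 m².
From Q = K·A·i, i = Q / (K·A) = 68.9 / (0.7540 × 14257) = 0.006409.
Head loss Δh = i · L = 0.006409 × 742 = 4.756 m.

4.76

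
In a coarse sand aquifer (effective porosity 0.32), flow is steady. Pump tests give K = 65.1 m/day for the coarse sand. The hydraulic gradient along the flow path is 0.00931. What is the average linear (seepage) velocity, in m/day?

Hydraulic gradient i = 0.00931.
Darcy flux q = K · i = 65.10 × 0.009310 = 0.6061 m/day.
Seepage velocity v = q / n_e = 0.6061 / 0.32 = 1.894 m/day.

1.89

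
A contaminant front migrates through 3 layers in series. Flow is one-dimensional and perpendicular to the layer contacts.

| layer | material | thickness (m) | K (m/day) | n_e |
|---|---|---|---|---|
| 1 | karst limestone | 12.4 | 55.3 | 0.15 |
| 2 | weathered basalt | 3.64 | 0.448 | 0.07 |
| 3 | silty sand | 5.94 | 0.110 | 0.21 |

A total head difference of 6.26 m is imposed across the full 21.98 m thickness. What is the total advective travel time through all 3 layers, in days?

With flow normal to the layers, continuity requires the same specific discharge q through every layer.
Σ(b_i/K_i) = 12.4/55.3 + 3.64/0.448 + 5.94/0.110 = 62.35 d.
q = Δh / Σ(b_i/K_i) = 6.26 / 62.35 = 0.1004 m/day.
In each layer the seepage velocity is v_i = q/n_i, so the layer transit time is t_i = b_i·n_i / q:
  layer 1 (karst limestone): t_1 = 12.4 × 0.15 / 0.1004 = 18.53 d
  layer 2 (weathered basalt): t_2 = 3.64 × 0.07 / 0.1004 = 2.538 d
  layer 3 (silty sand): t_3 = 5.94 × 0.21 / 0.1004 = 12.42 d
Total t = Σ t_i = 33.49 days.

33.5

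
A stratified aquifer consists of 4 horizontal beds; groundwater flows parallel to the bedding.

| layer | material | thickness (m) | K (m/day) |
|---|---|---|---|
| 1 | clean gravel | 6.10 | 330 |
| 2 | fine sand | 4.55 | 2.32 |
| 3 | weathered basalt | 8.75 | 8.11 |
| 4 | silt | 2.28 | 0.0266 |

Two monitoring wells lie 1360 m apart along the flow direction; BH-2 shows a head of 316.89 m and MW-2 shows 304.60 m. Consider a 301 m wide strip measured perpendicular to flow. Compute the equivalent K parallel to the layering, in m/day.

96.6

Flow is parallel to layering, so each bed carries its own Darcy discharge and the transmissivities add.
Σ(K_i·b_i) = 330×6.10 + 2.32×4.55 + 8.11×8.75 + 0.0266×2.28 = 2095 m²/day.
Total thickness b = 21.68 m, so K_eq = Σ(K_i·b_i)/b = 96.61 m/day.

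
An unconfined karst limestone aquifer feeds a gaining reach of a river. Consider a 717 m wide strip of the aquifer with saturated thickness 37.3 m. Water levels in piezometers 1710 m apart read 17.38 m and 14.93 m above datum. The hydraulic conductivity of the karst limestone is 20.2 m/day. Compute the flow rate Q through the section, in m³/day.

Cross-sectional area A = 717 × 37.3 = 26744 m².
Hydraulic gradient i = (17.38 − 14.93) / 1710 = 2.45 / 1710 = 0.001433.
Darcy's law: Q = K · A · i = 20.20 × 26744 × 0.001433 = 774.0 m³/day.

774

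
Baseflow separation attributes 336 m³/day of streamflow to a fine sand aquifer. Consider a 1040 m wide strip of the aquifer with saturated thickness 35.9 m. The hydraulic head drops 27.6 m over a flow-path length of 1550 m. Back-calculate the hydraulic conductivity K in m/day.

Cross-sectional area A = 1040 × 35.9 = 37336 m².
Hydraulic gradient i = Δh / L = 27.6 / 1550 = 0.01781.
From Q = K·A·i, K = Q / (A·i) = 336 / (37336 × 0.01781) = 0.5054 m/day.

0.505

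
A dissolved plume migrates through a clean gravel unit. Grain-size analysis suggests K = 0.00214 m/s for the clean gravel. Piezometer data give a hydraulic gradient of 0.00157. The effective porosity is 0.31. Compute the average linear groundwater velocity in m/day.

0.936

Convert K: 0.00214 m/s × 86400 = 184.9 m/day.
Hydraulic gradient i = 0.00157.
Darcy flux q = K · i = 184.9 × 0.001570 = 0.2903 m/day.
Seepage velocity v = q / n_e = 0.2903 / 0.31 = 0.9364 m/day.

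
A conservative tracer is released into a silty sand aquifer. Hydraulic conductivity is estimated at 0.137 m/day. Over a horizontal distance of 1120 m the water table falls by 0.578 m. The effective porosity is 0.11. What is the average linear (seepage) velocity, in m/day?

Hydraulic gradient i = Δh / L = 0.578 / 1120 = 0.0005161.
Darcy flux q = K · i = 0.1370 × 0.0005161 = 7.070e-05 m/day.
Seepage velocity v = q / n_e = 7.070e-05 / 0.11 = 0.0006427 m/day.

0.000643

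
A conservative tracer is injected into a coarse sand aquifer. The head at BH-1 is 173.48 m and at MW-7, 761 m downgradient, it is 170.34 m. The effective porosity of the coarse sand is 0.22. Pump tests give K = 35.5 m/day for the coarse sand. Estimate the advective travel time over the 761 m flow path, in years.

3.13

Hydraulic gradient i = (173.48 − 170.34) / 761 = 3.14 / 761 = 0.004126.
Darcy flux q = K · i = 35.50 × 0.004126 = 0.1465 m/day.
Seepage velocity v = q / n_e = 0.1465 / 0.22 = 0.6658 m/day.
Travel time t = L / v = 761 / 0.6658 = 1143 days = 3.129 years.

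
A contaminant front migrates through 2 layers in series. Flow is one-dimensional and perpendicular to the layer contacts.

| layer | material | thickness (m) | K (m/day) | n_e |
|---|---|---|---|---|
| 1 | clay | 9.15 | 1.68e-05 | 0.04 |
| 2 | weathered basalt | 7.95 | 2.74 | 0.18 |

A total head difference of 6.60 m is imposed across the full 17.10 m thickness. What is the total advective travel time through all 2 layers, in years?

406

With flow normal to the layers, continuity requires the same specific discharge q through every layer.
Σ(b_i/K_i) = 9.15/1.68e-05 + 7.95/2.74 = 5.446e+05 d.
q = Δh / Σ(b_i/K_i) = 6.60 / 5.446e+05 = 1.212e-05 m/day.
In each layer the seepage velocity is v_i = q/n_i, so the layer transit time is t_i = b_i·n_i / q:
  layer 1 (clay): t_1 = 9.15 × 0.04 / 1.212e-05 = 30203 d
  layer 2 (weathered basalt): t_2 = 7.95 × 0.18 / 1.212e-05 = 1.181e+05 d
Total t = Σ t_i = 1.483e+05 days = 406.0 years.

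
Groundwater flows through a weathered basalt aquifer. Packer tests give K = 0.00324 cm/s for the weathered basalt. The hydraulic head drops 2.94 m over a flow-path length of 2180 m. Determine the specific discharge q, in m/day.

0.00378

Convert K: 0.00324 cm/s × 864 = 2.799 m/day.
Hydraulic gradient i = Δh / L = 2.94 / 2180 = 0.001349.
Specific discharge q = K · i = 2.799 × 0.001349 = 0.003775 m/day.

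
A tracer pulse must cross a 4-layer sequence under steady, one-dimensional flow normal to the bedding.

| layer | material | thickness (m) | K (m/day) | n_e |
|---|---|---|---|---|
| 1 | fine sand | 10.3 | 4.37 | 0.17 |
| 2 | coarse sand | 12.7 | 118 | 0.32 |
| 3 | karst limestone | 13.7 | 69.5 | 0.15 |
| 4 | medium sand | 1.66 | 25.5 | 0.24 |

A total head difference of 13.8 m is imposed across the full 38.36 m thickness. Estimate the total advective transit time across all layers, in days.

1.63

With flow normal to the layers, continuity requires the same specific discharge q through every layer.
Σ(b_i/K_i) = 10.3/4.37 + 12.7/118 + 13.7/69.5 + 1.66/25.5 = 2.727 d.
q = Δh / Σ(b_i/K_i) = 13.8 / 2.727 = 5.061 m/day.
In each layer the seepage velocity is v_i = q/n_i, so the layer transit time is t_i = b_i·n_i / q:
  layer 1 (fine sand): t_1 = 10.3 × 0.17 / 5.061 = 0.3460 d
  layer 2 (coarse sand): t_2 = 12.7 × 0.32 / 5.061 = 0.8030 d
  layer 3 (karst limestone): t_3 = 13.7 × 0.15 / 5.061 = 0.4061 d
  layer 4 (medium sand): t_4 = 1.66 × 0.24 / 5.061 = 0.07872 d
Total t = Σ t_i = 1.634 days.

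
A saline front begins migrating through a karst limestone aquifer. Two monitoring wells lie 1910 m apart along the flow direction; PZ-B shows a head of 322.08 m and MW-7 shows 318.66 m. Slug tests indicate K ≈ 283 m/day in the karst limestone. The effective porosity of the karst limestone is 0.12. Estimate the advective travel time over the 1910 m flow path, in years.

Hydraulic gradient i = (322.08 − 318.66) / 1910 = 3.42 / 1910 = 0.001791.
Darcy flux q = K · i = 283.0 × 0.001791 = 0.5067 m/day.
Seepage velocity v = q / n_e = 0.5067 / 0.12 = 4.223 m/day.
Travel time t = L / v = 1910 / 4.223 = 452.3 days = 1.238 years.

1.24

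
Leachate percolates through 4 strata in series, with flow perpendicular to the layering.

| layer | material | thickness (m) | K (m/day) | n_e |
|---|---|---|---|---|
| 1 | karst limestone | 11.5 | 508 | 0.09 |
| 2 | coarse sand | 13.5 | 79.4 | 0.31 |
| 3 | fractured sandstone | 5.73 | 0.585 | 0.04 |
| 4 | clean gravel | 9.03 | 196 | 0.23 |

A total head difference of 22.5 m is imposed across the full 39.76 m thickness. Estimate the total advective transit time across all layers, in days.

3.36

With flow normal to the layers, continuity requires the same specific discharge q through every layer.
Σ(b_i/K_i) = 11.5/508 + 13.5/79.4 + 5.73/0.585 + 9.03/196 = 10.03 d.
q = Δh / Σ(b_i/K_i) = 22.5 / 10.03 = 2.242 m/day.
In each layer the seepage velocity is v_i = q/n_i, so the layer transit time is t_i = b_i·n_i / q:
  layer 1 (karst limestone): t_1 = 11.5 × 0.09 / 2.242 = 0.4615 d
  layer 2 (coarse sand): t_2 = 13.5 × 0.31 / 2.242 = 1.866 d
  layer 3 (fractured sandstone): t_3 = 5.73 × 0.04 / 2.242 = 0.1022 d
  layer 4 (clean gravel): t_4 = 9.03 × 0.23 / 2.242 = 0.9262 d
Total t = Σ t_i = 3.356 days.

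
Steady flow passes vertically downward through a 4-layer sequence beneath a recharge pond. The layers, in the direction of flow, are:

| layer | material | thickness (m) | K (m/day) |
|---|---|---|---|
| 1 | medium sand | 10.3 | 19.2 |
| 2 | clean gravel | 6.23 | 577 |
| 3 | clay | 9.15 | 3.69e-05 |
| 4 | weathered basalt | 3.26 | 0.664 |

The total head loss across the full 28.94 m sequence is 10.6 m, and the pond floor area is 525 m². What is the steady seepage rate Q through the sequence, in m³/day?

Flow is perpendicular to layering, so the layers act in series and the equivalent K is the thickness-weighted harmonic mean.
Total thickness L = 10.3 + 6.23 + 9.15 + 3.26 = 28.94 m.
Σ(b_i/K_i) = 10.3/19.2 + 6.23/577 + 9.15/3.69e-05 + 3.26/0.664 = 2.480e+05 d.
K_eq = L / Σ(b_i/K_i) = 28.94 / 2.480e+05 = 0.0001167 m/day.
Q = K_eq · A · (Δh/L) = 0.0001167 × 525 × (10.6/28.94) = 0.02244 m³/day.

0.0224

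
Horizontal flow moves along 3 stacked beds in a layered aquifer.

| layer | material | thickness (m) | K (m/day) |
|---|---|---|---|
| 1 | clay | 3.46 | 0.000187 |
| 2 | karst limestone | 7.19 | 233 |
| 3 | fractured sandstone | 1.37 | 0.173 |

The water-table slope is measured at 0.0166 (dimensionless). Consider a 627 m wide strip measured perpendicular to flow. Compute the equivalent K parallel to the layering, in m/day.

Flow is parallel to layering, so each bed carries its own Darcy discharge and the transmissivities add.
Σ(K_i·b_i) = 0.000187×3.46 + 233×7.19 + 0.173×1.37 = 1676 m²/day.
Total thickness b = 12.02 m, so K_eq = Σ(K_i·b_i)/b = 139.4 m/day.

139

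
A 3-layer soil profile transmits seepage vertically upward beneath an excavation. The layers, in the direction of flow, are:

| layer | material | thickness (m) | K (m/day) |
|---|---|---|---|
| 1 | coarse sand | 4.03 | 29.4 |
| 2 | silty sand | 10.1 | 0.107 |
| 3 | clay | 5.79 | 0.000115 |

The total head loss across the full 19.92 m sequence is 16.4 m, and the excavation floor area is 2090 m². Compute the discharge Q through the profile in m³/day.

Flow is perpendicular to layering, so the layers act in series and the equivalent K is the thickness-weighted harmonic mean.
Total thickness L = 4.03 + 10.1 + 5.79 = 19.92 m.
Σ(b_i/K_i) = 4.03/29.4 + 10.1/0.107 + 5.79/0.000115 = 50442 d.
K_eq = L / Σ(b_i/K_i) = 19.92 / 50442 = 0.0003949 m/day.
Q = K_eq · A · (Δh/L) = 0.0003949 × 2090 × (16.4/19.92) = 0.6795 m³/day.

0.680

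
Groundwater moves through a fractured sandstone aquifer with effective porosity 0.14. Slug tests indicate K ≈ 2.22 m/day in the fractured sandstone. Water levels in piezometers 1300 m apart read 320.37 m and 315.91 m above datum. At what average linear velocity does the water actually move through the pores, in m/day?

Hydraulic gradient i = (320.37 − 315.91) / 1300 = 4.46 / 1300 = 0.003431.
Darcy flux q = K · i = 2.220 × 0.003431 = 0.007616 m/day.
Seepage velocity v = q / n_e = 0.007616 / 0.14 = 0.05440 m/day.

0.0544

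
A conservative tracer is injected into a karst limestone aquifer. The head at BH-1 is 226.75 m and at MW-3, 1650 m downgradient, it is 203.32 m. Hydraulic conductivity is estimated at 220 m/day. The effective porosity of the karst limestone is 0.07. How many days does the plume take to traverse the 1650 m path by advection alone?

37.0

Hydraulic gradient i = (226.75 − 203.32) / 1650 = 23.43 / 1650 = 0.01420.
Darcy flux q = K · i = 220.0 × 0.01420 = 3.124 m/day.
Seepage velocity v = q / n_e = 3.124 / 0.07 = 44.63 m/day.
Travel time t = L / v = 1650 / 44.63 = 36.97 days.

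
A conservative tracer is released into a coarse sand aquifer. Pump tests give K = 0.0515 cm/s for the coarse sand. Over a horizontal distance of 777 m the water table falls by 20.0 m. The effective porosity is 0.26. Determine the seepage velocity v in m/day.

Convert K: 0.0515 cm/s × 864 = 44.50 m/day.
Hydraulic gradient i = Δh / L = 20.0 / 777 = 0.02574.
Darcy flux q = K · i = 44.50 × 0.02574 = 1.145 m/day.
Seepage velocity v = q / n_e = 1.145 / 0.26 = 4.405 m/day.

4.41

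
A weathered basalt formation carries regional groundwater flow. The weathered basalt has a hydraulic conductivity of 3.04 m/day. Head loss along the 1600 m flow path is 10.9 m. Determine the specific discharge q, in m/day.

Hydraulic gradient i = Δh / L = 10.9 / 1600 = 0.006812.
Specific discharge q = K · i = 3.040 × 0.006812 = 0.02071 m/day.

0.0207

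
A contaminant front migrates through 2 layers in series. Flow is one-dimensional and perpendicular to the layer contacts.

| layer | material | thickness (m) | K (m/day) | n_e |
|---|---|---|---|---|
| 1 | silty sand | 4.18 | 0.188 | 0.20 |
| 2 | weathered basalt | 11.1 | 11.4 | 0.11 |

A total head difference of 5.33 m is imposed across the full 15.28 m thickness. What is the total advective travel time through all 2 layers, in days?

8.96

With flow normal to the layers, continuity requires the same specific discharge q through every layer.
Σ(b_i/K_i) = 4.18/0.188 + 11.1/11.4 = 23.21 d.
q = Δh / Σ(b_i/K_i) = 5.33 / 23.21 = 0.2297 m/day.
In each layer the seepage velocity is v_i = q/n_i, so the layer transit time is t_i = b_i·n_i / q:
  layer 1 (silty sand): t_1 = 4.18 × 0.20 / 0.2297 = 3.640 d
  layer 2 (weathered basalt): t_2 = 11.1 × 0.11 / 0.2297 = 5.316 d
Total t = Σ t_i = 8.957 days.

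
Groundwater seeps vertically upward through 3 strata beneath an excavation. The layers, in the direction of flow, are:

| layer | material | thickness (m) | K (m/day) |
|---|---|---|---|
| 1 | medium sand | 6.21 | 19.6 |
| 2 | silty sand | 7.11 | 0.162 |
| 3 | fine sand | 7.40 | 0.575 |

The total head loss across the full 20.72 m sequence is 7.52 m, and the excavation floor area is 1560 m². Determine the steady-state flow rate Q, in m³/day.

206

Flow is perpendicular to layering, so the layers act in series and the equivalent K is the thickness-weighted harmonic mean.
Total thickness L = 6.21 + 7.11 + 7.40 = 20.72 m.
Σ(b_i/K_i) = 6.21/19.6 + 7.11/0.162 + 7.40/0.575 = 57.08 d.
K_eq = L / Σ(b_i/K_i) = 20.72 / 57.08 = 0.3630 m/day.
Q = K_eq · A · (Δh/L) = 0.3630 × 1560 × (7.52/20.72) = 205.5 m³/day.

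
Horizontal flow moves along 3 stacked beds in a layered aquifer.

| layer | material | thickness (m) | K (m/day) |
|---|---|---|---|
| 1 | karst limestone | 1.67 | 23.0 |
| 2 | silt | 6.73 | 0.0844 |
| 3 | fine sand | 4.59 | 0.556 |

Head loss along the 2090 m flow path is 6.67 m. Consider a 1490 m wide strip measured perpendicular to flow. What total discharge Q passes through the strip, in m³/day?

197

Flow is parallel to layering, so each bed carries its own Darcy discharge and the transmissivities add.
Σ(K_i·b_i) = 23.0×1.67 + 0.0844×6.73 + 0.556×4.59 = 41.53 m²/day.
Hydraulic gradient i = Δh / L = 6.67 / 2090 = 0.003191.
Q = Σ(K_i·b_i) · W · i = 41.53 × 1490 × 0.003191 = 197.5 m³/day.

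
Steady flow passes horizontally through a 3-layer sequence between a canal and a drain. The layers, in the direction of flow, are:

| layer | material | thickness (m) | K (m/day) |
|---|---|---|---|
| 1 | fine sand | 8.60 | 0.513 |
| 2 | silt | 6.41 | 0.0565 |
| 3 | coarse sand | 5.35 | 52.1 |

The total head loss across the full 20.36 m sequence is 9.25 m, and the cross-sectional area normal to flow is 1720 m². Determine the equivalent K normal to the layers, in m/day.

Flow is perpendicular to layering, so the layers act in series and the equivalent K is the thickness-weighted harmonic mean.
Total thickness L = 8.60 + 6.41 + 5.35 = 20.36 m.
Σ(b_i/K_i) = 8.60/0.513 + 6.41/0.0565 + 5.35/52.1 = 130.3 d.
K_eq = L / Σ(b_i/K_i) = 20.36 / 130.3 = 0.1562 m/day.

0.156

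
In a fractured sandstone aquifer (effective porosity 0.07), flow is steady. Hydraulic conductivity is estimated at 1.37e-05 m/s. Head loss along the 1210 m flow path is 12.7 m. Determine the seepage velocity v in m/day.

0.177

Convert K: 1.37e-05 m/s × 86400 = 1.184 m/day.
Hydraulic gradient i = Δh / L = 12.7 / 1210 = 0.01050.
Darcy flux q = K · i = 1.184 × 0.01050 = 0.01242 m/day.
Seepage velocity v = q / n_e = 0.01242 / 0.07 = 0.1775 m/day.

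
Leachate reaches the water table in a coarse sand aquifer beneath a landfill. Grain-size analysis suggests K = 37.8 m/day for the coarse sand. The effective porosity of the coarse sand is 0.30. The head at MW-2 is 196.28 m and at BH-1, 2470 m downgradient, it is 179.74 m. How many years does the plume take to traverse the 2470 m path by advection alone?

Hydraulic gradient i = (196.28 − 179.74) / 2470 = 16.54 / 2470 = 0.006696.
Darcy flux q = K · i = 37.80 × 0.006696 = 0.2531 m/day.
Seepage velocity v = q / n_e = 0.2531 / 0.30 = 0.8437 m/day.
Travel time t = L / v = 2470 / 0.8437 = 2927 days = 8.015 years.

8.01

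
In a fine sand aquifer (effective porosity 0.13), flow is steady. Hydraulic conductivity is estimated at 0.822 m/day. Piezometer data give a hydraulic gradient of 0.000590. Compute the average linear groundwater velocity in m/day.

0.00373

Hydraulic gradient i = 0.000590.
Darcy flux q = K · i = 0.8220 × 0.0005900 = 0.0004850 m/day.
Seepage velocity v = q / n_e = 0.0004850 / 0.13 = 0.003731 m/day.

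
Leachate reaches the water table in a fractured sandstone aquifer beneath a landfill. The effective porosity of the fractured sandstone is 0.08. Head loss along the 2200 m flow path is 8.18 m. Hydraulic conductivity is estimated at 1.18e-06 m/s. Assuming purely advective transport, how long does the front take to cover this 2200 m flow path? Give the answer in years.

Convert K: 1.18e-06 m/s × 86400 = 0.1020 m/day.
Hydraulic gradient i = Δh / L = 8.18 / 2200 = 0.003718.
Darcy flux q = K · i = 0.1020 × 0.003718 = 0.0003791 m/day.
Seepage velocity v = q / n_e = 0.0003791 / 0.08 = 0.004738 m/day.
Travel time t = L / v = 2200 / 0.004738 = 4.643e+05 days = 1271 years.

1270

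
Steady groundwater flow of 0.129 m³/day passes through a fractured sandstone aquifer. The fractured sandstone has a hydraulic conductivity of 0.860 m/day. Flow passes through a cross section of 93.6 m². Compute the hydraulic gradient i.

0.00160

From Q = K·A·i, i = Q / (K·A) = 0.129 / (0.8600 × 93.60) = 0.001603.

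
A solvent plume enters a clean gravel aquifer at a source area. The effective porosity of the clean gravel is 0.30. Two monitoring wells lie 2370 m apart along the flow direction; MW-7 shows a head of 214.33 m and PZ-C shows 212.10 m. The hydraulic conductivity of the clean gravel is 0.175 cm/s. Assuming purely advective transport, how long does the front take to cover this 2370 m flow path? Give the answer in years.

Convert K: 0.175 cm/s × 864 = 151.2 m/day.
Hydraulic gradient i = (214.33 − 212.10) / 2370 = 2.23 / 2370 = 0.0009409.
Darcy flux q = K · i = 151.2 × 0.0009409 = 0.1423 m/day.
Seepage velocity v = q / n_e = 0.1423 / 0.30 = 0.4742 m/day.
Travel time t = L / v = 2370 / 0.4742 = 4998 days = 13.68 years.

13.7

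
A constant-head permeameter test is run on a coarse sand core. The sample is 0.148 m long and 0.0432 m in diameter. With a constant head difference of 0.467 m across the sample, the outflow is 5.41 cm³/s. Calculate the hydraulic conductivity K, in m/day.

101

Cross-sectional area A = π·(d/2)² = π × (0.0432/2)² = 0.001466 m².
Convert discharge: 5.41 cm³/s = 5.410e-06 m³/s.
Darcy's law rearranged: K = Q·L / (A·Δh) = 5.410e-06 × 0.148 / (0.001466 × 0.467) = 0.001170 m/s = 101.1 m/day.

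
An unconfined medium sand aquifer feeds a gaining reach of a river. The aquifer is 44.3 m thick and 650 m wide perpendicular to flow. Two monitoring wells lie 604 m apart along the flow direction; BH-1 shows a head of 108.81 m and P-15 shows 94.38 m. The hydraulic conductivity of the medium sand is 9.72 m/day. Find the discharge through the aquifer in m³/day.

Cross-sectional area A = 650 × 44.3 = 28795 m².
Hydraulic gradient i = (108.81 − 94.38) / 604 = 14.43 / 604 = 0.02389.
Darcy's law: Q = K · A · i = 9.720 × 28795 × 0.02389 = 6687 m³/day.

6690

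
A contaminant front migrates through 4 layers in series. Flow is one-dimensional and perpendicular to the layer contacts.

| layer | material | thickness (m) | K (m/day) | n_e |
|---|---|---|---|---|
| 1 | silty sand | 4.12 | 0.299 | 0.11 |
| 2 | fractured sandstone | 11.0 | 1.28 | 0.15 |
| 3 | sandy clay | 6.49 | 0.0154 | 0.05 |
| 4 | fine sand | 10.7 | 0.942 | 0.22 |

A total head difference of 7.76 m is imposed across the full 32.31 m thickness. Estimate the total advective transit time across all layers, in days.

280

With flow normal to the layers, continuity requires the same specific discharge q through every layer.
Σ(b_i/K_i) = 4.12/0.299 + 11.0/1.28 + 6.49/0.0154 + 10.7/0.942 = 455.2 d.
q = Δh / Σ(b_i/K_i) = 7.76 / 455.2 = 0.01705 m/day.
In each layer the seepage velocity is v_i = q/n_i, so the layer transit time is t_i = b_i·n_i / q:
  layer 1 (silty sand): t_1 = 4.12 × 0.11 / 0.01705 = 26.58 d
  layer 2 (fractured sandstone): t_2 = 11.0 × 0.15 / 0.01705 = 96.78 d
  layer 3 (sandy clay): t_3 = 6.49 × 0.05 / 0.01705 = 19.03 d
  layer 4 (fine sand): t_4 = 10.7 × 0.22 / 0.01705 = 138.1 d
Total t = Σ t_i = 280.5 days.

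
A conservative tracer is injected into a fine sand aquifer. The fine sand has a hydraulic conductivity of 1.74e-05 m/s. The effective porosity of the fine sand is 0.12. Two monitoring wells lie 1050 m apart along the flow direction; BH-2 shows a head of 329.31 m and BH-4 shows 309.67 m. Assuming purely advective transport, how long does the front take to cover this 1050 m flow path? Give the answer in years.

Convert K: 1.74e-05 m/s × 86400 = 1.503 m/day.
Hydraulic gradient i = (329.31 − 309.67) / 1050 = 19.64 / 1050 = 0.01870.
Darcy flux q = K · i = 1.503 × 0.01870 = 0.02812 m/day.
Seepage velocity v = q / n_e = 0.02812 / 0.12 = 0.2343 m/day.
Travel time t = L / v = 1050 / 0.2343 = 4481 days = 12.27 years.

12.3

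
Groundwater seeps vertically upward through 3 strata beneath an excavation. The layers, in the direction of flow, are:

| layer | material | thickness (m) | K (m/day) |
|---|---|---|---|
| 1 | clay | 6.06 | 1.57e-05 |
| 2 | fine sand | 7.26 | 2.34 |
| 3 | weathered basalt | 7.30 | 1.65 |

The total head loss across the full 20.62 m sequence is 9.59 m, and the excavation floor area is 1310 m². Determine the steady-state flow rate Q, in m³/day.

Flow is perpendicular to layering, so the layers act in series and the equivalent K is the thickness-weighted harmonic mean.
Total thickness L = 6.06 + 7.26 + 7.30 = 20.62 m.
Σ(b_i/K_i) = 6.06/1.57e-05 + 7.26/2.34 + 7.30/1.65 = 3.860e+05 d.
K_eq = L / Σ(b_i/K_i) = 20.62 / 3.860e+05 = 5.342e-05 m/day.
Q = K_eq · A · (Δh/L) = 5.342e-05 × 1310 × (9.59/20.62) = 0.03255 m³/day.

0.0325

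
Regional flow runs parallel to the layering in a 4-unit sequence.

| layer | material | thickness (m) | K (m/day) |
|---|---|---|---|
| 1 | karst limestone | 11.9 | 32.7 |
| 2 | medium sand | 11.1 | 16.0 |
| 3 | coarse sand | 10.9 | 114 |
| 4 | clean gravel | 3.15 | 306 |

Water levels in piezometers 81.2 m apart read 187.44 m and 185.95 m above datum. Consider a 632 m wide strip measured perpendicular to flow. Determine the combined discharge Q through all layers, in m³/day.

32200

Flow is parallel to layering, so each bed carries its own Darcy discharge and the transmissivities add.
Σ(K_i·b_i) = 32.7×11.9 + 16.0×11.1 + 114×10.9 + 306×3.15 = 2773 m²/day.
Hydraulic gradient i = (187.44 − 185.95) / 81.2 = 1.49 / 81.2 = 0.01835.
Q = Σ(K_i·b_i) · W · i = 2773 × 632 × 0.01835 = 32161 m³/day.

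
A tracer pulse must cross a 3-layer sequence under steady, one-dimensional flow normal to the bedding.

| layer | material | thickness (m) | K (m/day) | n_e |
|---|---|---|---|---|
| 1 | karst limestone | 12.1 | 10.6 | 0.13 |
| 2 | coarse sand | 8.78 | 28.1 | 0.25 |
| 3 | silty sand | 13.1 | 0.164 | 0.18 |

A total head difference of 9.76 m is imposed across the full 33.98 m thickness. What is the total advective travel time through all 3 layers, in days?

51.0

With flow normal to the layers, continuity requires the same specific discharge q through every layer.
Σ(b_i/K_i) = 12.1/10.6 + 8.78/28.1 + 13.1/0.164 = 81.33 d.
q = Δh / Σ(b_i/K_i) = 9.76 / 81.33 = 0.1200 m/day.
In each layer the seepage velocity is v_i = q/n_i, so the layer transit time is t_i = b_i·n_i / q:
  layer 1 (karst limestone): t_1 = 12.1 × 0.13 / 0.1200 = 13.11 d
  layer 2 (coarse sand): t_2 = 8.78 × 0.25 / 0.1200 = 18.29 d
  layer 3 (silty sand): t_3 = 13.1 × 0.18 / 0.1200 = 19.65 d
Total t = Σ t_i = 51.05 days.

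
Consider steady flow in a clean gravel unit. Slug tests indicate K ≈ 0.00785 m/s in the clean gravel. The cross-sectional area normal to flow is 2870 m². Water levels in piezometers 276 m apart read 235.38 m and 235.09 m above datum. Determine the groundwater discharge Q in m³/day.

2050

Convert K: 0.00785 m/s × 86400 = 678.2 m/day.
Hydraulic gradient i = (235.38 − 235.09) / 276 = 0.29 / 276 = 0.001051.
Darcy's law: Q = K · A · i = 678.2 × 2870 × 0.001051 = 2045 m³/day.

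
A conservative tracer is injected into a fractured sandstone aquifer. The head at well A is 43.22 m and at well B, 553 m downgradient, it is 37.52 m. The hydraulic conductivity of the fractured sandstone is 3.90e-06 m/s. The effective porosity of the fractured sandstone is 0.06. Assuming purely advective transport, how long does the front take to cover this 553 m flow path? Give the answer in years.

Convert K: 3.90e-06 m/s × 86400 = 0.3370 m/day.
Hydraulic gradient i = (43.22 − 37.52) / 553 = 5.7 / 553 = 0.01031.
Darcy flux q = K · i = 0.3370 × 0.01031 = 0.003473 m/day.
Seepage velocity v = q / n_e = 0.003473 / 0.06 = 0.05789 m/day.
Travel time t = L / v = 553 / 0.05789 = 9553 days = 26.16 years.

26.2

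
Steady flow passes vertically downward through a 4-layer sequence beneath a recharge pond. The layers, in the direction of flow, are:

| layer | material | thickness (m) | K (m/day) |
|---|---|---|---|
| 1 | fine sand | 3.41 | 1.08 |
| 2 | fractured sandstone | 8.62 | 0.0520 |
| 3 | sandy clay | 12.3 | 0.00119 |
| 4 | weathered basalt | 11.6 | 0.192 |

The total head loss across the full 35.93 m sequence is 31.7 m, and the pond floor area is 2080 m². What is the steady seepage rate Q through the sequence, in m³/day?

6.24

Flow is perpendicular to layering, so the layers act in series and the equivalent K is the thickness-weighted harmonic mean.
Total thickness L = 3.41 + 8.62 + 12.3 + 11.6 = 35.93 m.
Σ(b_i/K_i) = 3.41/1.08 + 8.62/0.0520 + 12.3/0.00119 + 11.6/0.192 = 10565 d.
K_eq = L / Σ(b_i/K_i) = 35.93 / 10565 = 0.003401 m/day.
Q = K_eq · A · (Δh/L) = 0.003401 × 2080 × (31.7/35.93) = 6.241 m³/day.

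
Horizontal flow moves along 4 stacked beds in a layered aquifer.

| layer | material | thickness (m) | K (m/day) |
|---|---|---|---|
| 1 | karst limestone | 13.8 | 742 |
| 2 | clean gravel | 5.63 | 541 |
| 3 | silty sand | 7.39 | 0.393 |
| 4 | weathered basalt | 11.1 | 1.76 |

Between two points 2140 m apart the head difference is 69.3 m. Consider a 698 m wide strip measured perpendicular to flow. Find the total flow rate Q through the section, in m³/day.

301000

Flow is parallel to layering, so each bed carries its own Darcy discharge and the transmissivities add.
Σ(K_i·b_i) = 742×13.8 + 541×5.63 + 0.393×7.39 + 1.76×11.1 = 13308 m²/day.
Hydraulic gradient i = Δh / L = 69.3 / 2140 = 0.03238.
Q = Σ(K_i·b_i) · W · i = 13308 × 698 × 0.03238 = 3.008e+05 m³/day.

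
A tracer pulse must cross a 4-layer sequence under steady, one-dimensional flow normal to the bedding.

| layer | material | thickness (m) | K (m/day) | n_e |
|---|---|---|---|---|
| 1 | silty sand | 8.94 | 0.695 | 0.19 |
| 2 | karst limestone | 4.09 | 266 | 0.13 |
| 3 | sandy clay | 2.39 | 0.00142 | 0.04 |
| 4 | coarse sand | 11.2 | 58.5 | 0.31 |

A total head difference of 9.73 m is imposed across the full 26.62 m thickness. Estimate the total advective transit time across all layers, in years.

2.77

With flow normal to the layers, continuity requires the same specific discharge q through every layer.
Σ(b_i/K_i) = 8.94/0.695 + 4.09/266 + 2.39/0.00142 + 11.2/58.5 = 1696 d.
q = Δh / Σ(b_i/K_i) = 9.73 / 1696 = 0.005736 m/day.
In each layer the seepage velocity is v_i = q/n_i, so the layer transit time is t_i = b_i·n_i / q:
  layer 1 (silty sand): t_1 = 8.94 × 0.19 / 0.005736 = 296.1 d
  layer 2 (karst limestone): t_2 = 4.09 × 0.13 / 0.005736 = 92.69 d
  layer 3 (sandy clay): t_3 = 2.39 × 0.04 / 0.005736 = 16.67 d
  layer 4 (coarse sand): t_4 = 11.2 × 0.31 / 0.005736 = 605.3 d
Total t = Σ t_i = 1011 days = 2.767 years.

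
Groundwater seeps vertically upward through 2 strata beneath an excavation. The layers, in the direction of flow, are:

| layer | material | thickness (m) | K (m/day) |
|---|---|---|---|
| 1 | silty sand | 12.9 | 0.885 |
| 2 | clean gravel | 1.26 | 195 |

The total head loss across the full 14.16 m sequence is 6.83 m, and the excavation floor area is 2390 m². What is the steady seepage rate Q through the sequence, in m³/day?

Flow is perpendicular to layering, so the layers act in series and the equivalent K is the thickness-weighted harmonic mean.
Total thickness L = 12.9 + 1.26 = 14.16 m.
Σ(b_i/K_i) = 12.9/0.885 + 1.26/195 = 14.58 d.
K_eq = L / Σ(b_i/K_i) = 14.16 / 14.58 = 0.9710 m/day.
Q = K_eq · A · (Δh/L) = 0.9710 × 2390 × (6.83/14.16) = 1119 m³/day.

1120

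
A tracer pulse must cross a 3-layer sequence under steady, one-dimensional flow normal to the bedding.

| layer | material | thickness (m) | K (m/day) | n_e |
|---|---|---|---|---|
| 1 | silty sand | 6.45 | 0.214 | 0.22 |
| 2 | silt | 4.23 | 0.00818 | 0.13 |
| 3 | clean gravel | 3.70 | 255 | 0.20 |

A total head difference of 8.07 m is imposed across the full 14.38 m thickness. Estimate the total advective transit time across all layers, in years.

0.503

With flow normal to the layers, continuity requires the same specific discharge q through every layer.
Σ(b_i/K_i) = 6.45/0.214 + 4.23/0.00818 + 3.70/255 = 547.3 d.
q = Δh / Σ(b_i/K_i) = 8.07 / 547.3 = 0.01475 m/day.
In each layer the seepage velocity is v_i = q/n_i, so the layer transit time is t_i = b_i·n_i / q:
  layer 1 (silty sand): t_1 = 6.45 × 0.22 / 0.01475 = 96.23 d
  layer 2 (silt): t_2 = 4.23 × 0.13 / 0.01475 = 37.29 d
  layer 3 (clean gravel): t_3 = 3.70 × 0.20 / 0.01475 = 50.18 d
Total t = Σ t_i = 183.7 days = 0.5030 years.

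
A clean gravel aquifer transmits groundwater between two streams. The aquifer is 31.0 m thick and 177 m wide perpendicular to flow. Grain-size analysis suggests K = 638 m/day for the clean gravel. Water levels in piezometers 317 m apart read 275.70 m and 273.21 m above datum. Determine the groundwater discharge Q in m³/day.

27500

Cross-sectional area A = 177 × 31.0 = 5487 m².
Hydraulic gradient i = (275.70 − 273.21) / 317 = 2.49 / 317 = 0.007855.
Darcy's law: Q = K · A · i = 638.0 × 5487 × 0.007855 = 27498 m³/day.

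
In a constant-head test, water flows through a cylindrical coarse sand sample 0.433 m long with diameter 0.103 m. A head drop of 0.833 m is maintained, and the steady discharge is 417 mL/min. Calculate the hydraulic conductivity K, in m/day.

Cross-sectional area A = π·(d/2)² = π × (0.103/2)² = 0.008332 m².
Convert discharge: 417 mL/min = 6.950e-06 m³/s.
Darcy's law rearranged: K = Q·L / (A·Δh) = 6.950e-06 × 0.433 / (0.008332 × 0.833) = 0.0004336 m/s = 37.46 m/day.

37.5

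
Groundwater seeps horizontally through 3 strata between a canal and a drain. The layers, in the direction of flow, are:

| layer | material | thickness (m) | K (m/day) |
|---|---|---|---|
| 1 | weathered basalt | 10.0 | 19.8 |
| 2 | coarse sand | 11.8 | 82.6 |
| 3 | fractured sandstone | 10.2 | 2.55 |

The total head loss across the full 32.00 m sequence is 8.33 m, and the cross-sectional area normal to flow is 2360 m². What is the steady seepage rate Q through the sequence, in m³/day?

Flow is perpendicular to layering, so the layers act in series and the equivalent K is the thickness-weighted harmonic mean.
Total thickness L = 10.0 + 11.8 + 10.2 = 32.00 m.
Σ(b_i/K_i) = 10.0/19.8 + 11.8/82.6 + 10.2/2.55 = 4.648 d.
K_eq = L / Σ(b_i/K_i) = 32.00 / 4.648 = 6.885 m/day.
Q = K_eq · A · (Δh/L) = 6.885 × 2360 × (8.33/32.00) = 4230 m³/day.

4230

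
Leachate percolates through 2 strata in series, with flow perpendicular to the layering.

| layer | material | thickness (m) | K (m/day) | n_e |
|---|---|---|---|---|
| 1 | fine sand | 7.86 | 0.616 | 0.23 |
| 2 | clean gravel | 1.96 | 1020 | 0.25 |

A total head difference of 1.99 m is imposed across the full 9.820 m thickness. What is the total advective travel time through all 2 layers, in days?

14.7

With flow normal to the layers, continuity requires the same specific discharge q through every layer.
Σ(b_i/K_i) = 7.86/0.616 + 1.96/1020 = 12.76 d.
q = Δh / Σ(b_i/K_i) = 1.99 / 12.76 = 0.1559 m/day.
In each layer the seepage velocity is v_i = q/n_i, so the layer transit time is t_i = b_i·n_i / q:
  layer 1 (fine sand): t_1 = 7.86 × 0.23 / 0.1559 = 11.59 d
  layer 2 (clean gravel): t_2 = 1.96 × 0.25 / 0.1559 = 3.142 d
Total t = Σ t_i = 14.74 days.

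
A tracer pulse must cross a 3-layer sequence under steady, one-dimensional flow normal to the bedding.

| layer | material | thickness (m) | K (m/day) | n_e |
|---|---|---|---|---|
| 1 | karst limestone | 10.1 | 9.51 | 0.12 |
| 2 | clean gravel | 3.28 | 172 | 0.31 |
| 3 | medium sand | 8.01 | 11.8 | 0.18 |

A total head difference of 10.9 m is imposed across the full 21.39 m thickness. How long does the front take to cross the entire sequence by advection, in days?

0.593

With flow normal to the layers, continuity requires the same specific discharge q through every layer.
Σ(b_i/K_i) = 10.1/9.51 + 3.28/172 + 8.01/11.8 = 1.760 d.
q = Δh / Σ(b_i/K_i) = 10.9 / 1.760 = 6.193 m/day.
In each layer the seepage velocity is v_i = q/n_i, so the layer transit time is t_i = b_i·n_i / q:
  layer 1 (karst limestone): t_1 = 10.1 × 0.12 / 6.193 = 0.1957 d
  layer 2 (clean gravel): t_2 = 3.28 × 0.31 / 6.193 = 0.1642 d
  layer 3 (medium sand): t_3 = 8.01 × 0.18 / 6.193 = 0.2328 d
Total t = Σ t_i = 0.5927 days.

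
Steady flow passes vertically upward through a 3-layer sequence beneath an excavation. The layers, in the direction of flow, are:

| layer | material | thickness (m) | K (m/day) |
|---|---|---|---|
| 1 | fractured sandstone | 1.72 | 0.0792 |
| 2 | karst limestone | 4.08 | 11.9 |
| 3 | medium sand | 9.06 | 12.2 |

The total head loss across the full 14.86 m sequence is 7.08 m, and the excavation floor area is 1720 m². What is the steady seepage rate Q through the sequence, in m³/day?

534

Flow is perpendicular to layering, so the layers act in series and the equivalent K is the thickness-weighted harmonic mean.
Total thickness L = 1.72 + 4.08 + 9.06 = 14.86 m.
Σ(b_i/K_i) = 1.72/0.0792 + 4.08/11.9 + 9.06/12.2 = 22.80 d.
K_eq = L / Σ(b_i/K_i) = 14.86 / 22.80 = 0.6517 m/day.
Q = K_eq · A · (Δh/L) = 0.6517 × 1720 × (7.08/14.86) = 534.0 m³/day.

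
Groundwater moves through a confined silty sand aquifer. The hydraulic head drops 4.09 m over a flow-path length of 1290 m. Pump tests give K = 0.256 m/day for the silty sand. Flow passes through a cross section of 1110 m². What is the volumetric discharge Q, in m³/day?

Hydraulic gradient i = Δh / L = 4.09 / 1290 = 0.003171.
Darcy's law: Q = K · A · i = 0.2560 × 1110 × 0.003171 = 0.9009 m³/day.

0.901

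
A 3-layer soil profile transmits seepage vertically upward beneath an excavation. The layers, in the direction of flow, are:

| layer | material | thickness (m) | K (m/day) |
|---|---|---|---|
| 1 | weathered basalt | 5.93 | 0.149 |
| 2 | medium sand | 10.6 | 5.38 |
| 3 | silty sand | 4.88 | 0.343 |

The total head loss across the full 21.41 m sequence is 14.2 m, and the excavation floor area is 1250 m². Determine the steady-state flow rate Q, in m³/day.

Flow is perpendicular to layering, so the layers act in series and the equivalent K is the thickness-weighted harmonic mean.
Total thickness L = 5.93 + 10.6 + 4.88 = 21.41 m.
Σ(b_i/K_i) = 5.93/0.149 + 10.6/5.38 + 4.88/0.343 = 56.00 d.
K_eq = L / Σ(b_i/K_i) = 21.41 / 56.00 = 0.3823 m/day.
Q = K_eq · A · (Δh/L) = 0.3823 × 1250 × (14.2/21.41) = 317.0 m³/day.

317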